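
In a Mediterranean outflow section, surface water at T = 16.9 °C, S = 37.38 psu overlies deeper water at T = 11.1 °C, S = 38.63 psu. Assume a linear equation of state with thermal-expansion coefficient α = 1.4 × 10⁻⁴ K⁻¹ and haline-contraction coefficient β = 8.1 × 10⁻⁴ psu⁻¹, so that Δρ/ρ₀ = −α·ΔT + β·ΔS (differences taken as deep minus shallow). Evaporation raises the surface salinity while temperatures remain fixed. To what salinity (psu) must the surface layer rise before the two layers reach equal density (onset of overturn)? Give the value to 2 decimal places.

39.63 psu

Neutral buoyancy requires −α(T_deep − T_surf) + β(S_deep − S_surf′) = 0.
S_surf′ = S_deep − (α/β)·ΔT = 38.63 − (1.4 × 10⁻⁴/8.1 × 10⁻⁴)·(-5.8) = 39.6325 psu.
Increase required: 39.6325 − 37.38 = 2.2525 psu.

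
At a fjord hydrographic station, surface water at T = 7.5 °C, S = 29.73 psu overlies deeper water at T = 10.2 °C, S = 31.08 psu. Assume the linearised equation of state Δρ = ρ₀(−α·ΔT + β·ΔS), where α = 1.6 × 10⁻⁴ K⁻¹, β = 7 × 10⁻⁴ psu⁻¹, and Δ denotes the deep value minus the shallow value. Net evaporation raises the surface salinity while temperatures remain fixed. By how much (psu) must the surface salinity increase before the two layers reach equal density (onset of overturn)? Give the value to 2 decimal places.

0.73 psu

Neutral buoyancy requires −α(T_deep − T_surf) + β(S_deep − S_surf′) = 0.
S_surf′ = S_deep − (α/β)·ΔT = 31.08 − (1.6 × 10⁻⁴/7 × 10⁻⁴)·(+2.7) = 30.4629 psu.
Increase required: 30.4629 − 29.73 = 0.7329 psu.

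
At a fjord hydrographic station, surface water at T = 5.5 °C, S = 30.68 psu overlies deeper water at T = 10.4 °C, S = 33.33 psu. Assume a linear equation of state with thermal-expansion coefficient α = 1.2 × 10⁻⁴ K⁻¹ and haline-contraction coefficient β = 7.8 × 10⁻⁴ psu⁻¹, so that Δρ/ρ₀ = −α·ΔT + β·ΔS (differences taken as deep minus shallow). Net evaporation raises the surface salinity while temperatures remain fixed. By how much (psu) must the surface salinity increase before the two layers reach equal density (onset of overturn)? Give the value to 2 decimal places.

Neutral buoyancy requires −α(T_deep − T_surf) + β(S_deep − S_surf′) = 0.
S_surf′ = S_deep − (α/β)·ΔT = 33.33 − (1.2 × 10⁻⁴/7.8 × 10⁻⁴)·(+4.9) = 32.5762 psu.
Increase required: 32.5762 − 30.68 = 1.8962 psu.

1.90 psu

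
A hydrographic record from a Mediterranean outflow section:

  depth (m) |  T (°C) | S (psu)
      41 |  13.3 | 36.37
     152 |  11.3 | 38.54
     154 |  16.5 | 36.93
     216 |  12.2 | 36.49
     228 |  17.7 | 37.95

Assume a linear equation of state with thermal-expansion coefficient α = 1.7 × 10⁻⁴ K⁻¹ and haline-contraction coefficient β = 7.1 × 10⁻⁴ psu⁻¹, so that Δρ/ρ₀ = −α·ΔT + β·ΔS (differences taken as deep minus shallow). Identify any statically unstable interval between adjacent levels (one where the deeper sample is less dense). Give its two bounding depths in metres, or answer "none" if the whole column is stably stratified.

Evaluate Δρ/ρ₀ = −αΔT + βΔS across each adjacent pair:
  41–152 m: −αΔT+βΔS = −(1.7 × 10⁻⁴)(-2.0)+(7.1 × 10⁻⁴)(+2.17) = 1.9 × 10⁻³ → stable
  152–154 m: −αΔT+βΔS = −(1.7 × 10⁻⁴)(+5.2)+(7.1 × 10⁻⁴)(-1.61) = -2.0 × 10⁻³ → UNSTABLE
  154–216 m: −αΔT+βΔS = −(1.7 × 10⁻⁴)(-4.3)+(7.1 × 10⁻⁴)(-0.44) = 4.2 × 10⁻⁴ → stable
  216–228 m: −αΔT+βΔS = −(1.7 × 10⁻⁴)(+5.5)+(7.1 × 10⁻⁴)(+1.46) = 1.0 × 10⁻⁴ → stable
The 152–154 m interval has Δρ < 0: lighter water underlies denser water.

152–154 m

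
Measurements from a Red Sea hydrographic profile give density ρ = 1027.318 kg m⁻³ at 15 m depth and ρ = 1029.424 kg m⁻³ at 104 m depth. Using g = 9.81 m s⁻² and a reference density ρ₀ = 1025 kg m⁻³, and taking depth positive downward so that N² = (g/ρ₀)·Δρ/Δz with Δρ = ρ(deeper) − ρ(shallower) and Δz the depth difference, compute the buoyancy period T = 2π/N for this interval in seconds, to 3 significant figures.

Δρ = 1029.424 − 1027.318 = 2.106 kg m⁻³ over Δz = 104 − 15 = 89 m.
N² = (9.81/1025) × (2.106/89) = 2.2647 × 10⁻⁴ s⁻².
N = √(2.2647 × 10⁻⁴) = 0.015049 rad s⁻¹, so T = 2π/N = 417.52 s ≈ 418 s.
N² > 0, so the interval is statically stable.

418 s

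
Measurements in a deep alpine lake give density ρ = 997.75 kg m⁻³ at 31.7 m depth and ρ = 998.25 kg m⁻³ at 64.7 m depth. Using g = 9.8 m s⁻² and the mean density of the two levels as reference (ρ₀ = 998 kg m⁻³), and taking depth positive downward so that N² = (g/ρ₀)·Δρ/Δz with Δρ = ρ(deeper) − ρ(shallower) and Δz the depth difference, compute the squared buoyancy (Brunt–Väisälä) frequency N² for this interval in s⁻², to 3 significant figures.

Δρ = 998.25 − 997.75 = 0.50 kg m⁻³ over Δz = 64.7 − 31.7 = 33 m.
N² = (9.8/998) × (0.50/33) = 1.4878 × 10⁻⁴ s⁻² ≈ 1.49 × 10⁻⁴ s⁻².

1.49 × 10⁻⁴ s⁻²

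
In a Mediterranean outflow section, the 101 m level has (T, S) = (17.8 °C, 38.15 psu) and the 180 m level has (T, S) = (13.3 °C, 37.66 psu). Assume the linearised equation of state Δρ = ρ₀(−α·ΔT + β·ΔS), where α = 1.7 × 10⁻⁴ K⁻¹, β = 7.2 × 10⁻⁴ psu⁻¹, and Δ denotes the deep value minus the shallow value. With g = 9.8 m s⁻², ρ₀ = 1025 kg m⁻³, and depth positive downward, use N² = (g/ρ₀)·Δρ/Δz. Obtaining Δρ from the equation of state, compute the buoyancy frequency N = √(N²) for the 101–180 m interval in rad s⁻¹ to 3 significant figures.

ΔT = -4.5 K, ΔS = -0.49 psu (deep − shallow).
Δρ/ρ₀ = −αΔT + βΔS = 7.65 × 10⁻⁴ − 3.528 × 10⁻⁴ = 4.122 × 10⁻⁴, so Δρ ≈ 0.4225 kg m⁻³.
N² = (g/ρ₀)·Δρ/Δz = g·(Δρ/ρ₀)/Δz = 9.8 × 4.122 × 10⁻⁴ / 79 = 5.1134 × 10⁻⁵ s⁻².
N = √(5.1134 × 10⁻⁵) = 7.1508 × 10⁻³ rad s⁻¹ ≈ 7.15 × 10⁻³ rad s⁻¹.

7.15 × 10⁻³ rad s⁻¹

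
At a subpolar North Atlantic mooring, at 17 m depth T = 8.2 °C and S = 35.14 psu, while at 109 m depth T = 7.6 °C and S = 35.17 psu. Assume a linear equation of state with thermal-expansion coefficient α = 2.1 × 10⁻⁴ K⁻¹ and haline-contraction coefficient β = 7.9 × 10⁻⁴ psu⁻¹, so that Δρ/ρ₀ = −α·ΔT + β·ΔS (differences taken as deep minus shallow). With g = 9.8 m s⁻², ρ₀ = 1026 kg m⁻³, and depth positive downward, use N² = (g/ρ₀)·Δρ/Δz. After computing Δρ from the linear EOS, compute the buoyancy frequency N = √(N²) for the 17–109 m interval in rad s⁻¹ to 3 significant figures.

ΔT = -0.6 K, ΔS = +0.03 psu (deep − shallow).
Δρ/ρ₀ = −αΔT + βΔS = 1.26 × 10⁻⁴ + 2.37 × 10⁻⁵ = 1.497 × 10⁻⁴, so Δρ ≈ 0.1536 kg m⁻³.
N² = (g/ρ₀)·Δρ/Δz = g·(Δρ/ρ₀)/Δz = 9.8 × 1.497 × 10⁻⁴ / 92 = 1.5946 × 10⁻⁵ s⁻².
N = √(1.5946 × 10⁻⁵) = 3.9932 × 10⁻³ rad s⁻¹ ≈ 3.99 × 10⁻³ rad s⁻¹.

3.99 × 10⁻³ rad s⁻¹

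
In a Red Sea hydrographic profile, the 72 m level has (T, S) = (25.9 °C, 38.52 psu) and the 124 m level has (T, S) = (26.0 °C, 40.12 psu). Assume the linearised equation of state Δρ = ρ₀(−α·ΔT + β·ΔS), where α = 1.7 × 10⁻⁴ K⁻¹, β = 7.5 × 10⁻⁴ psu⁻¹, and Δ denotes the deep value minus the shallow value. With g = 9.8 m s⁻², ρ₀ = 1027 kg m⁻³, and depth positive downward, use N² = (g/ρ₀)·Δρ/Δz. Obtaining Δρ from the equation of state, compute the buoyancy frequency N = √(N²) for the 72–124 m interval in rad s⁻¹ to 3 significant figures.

ΔT = +0.1 K, ΔS = +1.60 psu (deep − shallow).
Δρ/ρ₀ = −αΔT + βΔS = -1.70 × 10⁻⁵ + 1.20 × 10⁻³ = 1.183 × 10⁻³, so Δρ ≈ 1.215 kg m⁻³.
N² = (g/ρ₀)·Δρ/Δz = g·(Δρ/ρ₀)/Δz = 9.8 × 1.183 × 10⁻³ / 52 = 2.2295 × 10⁻⁴ s⁻².
N = √(2.2295 × 10⁻⁴) = 0.014932 rad s⁻¹ ≈ 0.0149 rad s⁻¹.

0.0149 rad s⁻¹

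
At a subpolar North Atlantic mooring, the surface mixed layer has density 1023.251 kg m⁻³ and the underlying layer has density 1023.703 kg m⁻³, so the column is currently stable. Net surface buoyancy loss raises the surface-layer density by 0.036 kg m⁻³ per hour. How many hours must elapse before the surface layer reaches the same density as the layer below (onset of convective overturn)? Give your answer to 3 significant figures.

12.6 hours

Density deficit of the surface layer: 1023.703 − 1023.251 = 0.452 kg m⁻³.
Required change = 0.452 / 0.036 = 12.6 hours.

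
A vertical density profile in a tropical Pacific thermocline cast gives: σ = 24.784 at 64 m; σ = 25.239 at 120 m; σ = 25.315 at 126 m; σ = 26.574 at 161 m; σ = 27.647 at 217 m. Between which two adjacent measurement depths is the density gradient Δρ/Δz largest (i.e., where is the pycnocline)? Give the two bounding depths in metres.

Compute the density gradient over each adjacent pair:
  64–120 m: Δρ/Δz = 0.455/56 = 8.1 × 10⁻³ kg m⁻⁴
  120–126 m: Δρ/Δz = 0.076/6 = 0.013 kg m⁻⁴
  126–161 m: Δρ/Δz = 1.259/35 = 0.036 kg m⁻⁴
  161–217 m: Δρ/Δz = 1.073/56 = 0.019 kg m⁻⁴
The largest gradient is in the 126–161 m interval — the pycnocline.

126–161 m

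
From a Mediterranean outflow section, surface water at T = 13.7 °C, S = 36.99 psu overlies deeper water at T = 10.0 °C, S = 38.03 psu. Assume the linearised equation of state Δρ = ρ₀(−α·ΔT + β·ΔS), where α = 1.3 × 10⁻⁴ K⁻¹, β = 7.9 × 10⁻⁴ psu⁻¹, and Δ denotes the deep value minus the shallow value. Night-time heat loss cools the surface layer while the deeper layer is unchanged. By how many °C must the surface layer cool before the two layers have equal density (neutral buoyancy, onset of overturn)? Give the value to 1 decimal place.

10.0 °C

Neutral buoyancy requires Δρ = 0, i.e. −α(T_deep − T_surf′) + β(S_deep − S_surf) = 0.
T_surf′ = T_deep − (β/α)·ΔS = 10.0 − (7.9 × 10⁻⁴/1.3 × 10⁻⁴)·(+1.04) = 3.680 °C.
Cooling required: 13.7 − (3.680) = 10.020 °C.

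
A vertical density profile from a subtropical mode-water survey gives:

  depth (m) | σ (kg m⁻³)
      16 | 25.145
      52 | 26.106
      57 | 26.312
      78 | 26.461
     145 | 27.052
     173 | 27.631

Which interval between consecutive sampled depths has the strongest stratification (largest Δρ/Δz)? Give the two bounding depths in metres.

52–57 m

Compute the density gradient over each adjacent pair:
  16–52 m: Δρ/Δz = 0.961/36 = 0.027 kg m⁻⁴
  52–57 m: Δρ/Δz = 0.206/5 = 0.041 kg m⁻⁴
  57–78 m: Δρ/Δz = 0.149/21 = 7.1 × 10⁻³ kg m⁻⁴
  78–145 m: Δρ/Δz = 0.591/67 = 8.8 × 10⁻³ kg m⁻⁴
  145–173 m: Δρ/Δz = 0.579/28 = 0.021 kg m⁻⁴
The largest gradient is in the 52–57 m interval — the pycnocline.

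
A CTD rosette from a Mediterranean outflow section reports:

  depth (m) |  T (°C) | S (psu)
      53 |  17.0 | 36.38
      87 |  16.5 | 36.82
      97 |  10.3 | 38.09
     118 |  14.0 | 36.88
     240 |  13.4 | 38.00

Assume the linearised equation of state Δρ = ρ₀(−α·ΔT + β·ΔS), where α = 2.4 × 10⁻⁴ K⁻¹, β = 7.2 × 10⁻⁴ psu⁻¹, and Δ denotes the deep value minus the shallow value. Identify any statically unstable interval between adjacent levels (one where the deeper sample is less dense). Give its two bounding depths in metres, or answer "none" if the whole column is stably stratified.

97–118 m

Evaluate Δρ/ρ₀ = −αΔT + βΔS across each adjacent pair:
  53–87 m: −αΔT+βΔS = −(2.4 × 10⁻⁴)(-0.5)+(7.2 × 10⁻⁴)(+0.44) = 4.4 × 10⁻⁴ → stable
  87–97 m: −αΔT+βΔS = −(2.4 × 10⁻⁴)(-6.2)+(7.2 × 10⁻⁴)(+1.27) = 2.4 × 10⁻³ → stable
  97–118 m: −αΔT+βΔS = −(2.4 × 10⁻⁴)(+3.7)+(7.2 × 10⁻⁴)(-1.21) = -1.8 × 10⁻³ → UNSTABLE
  118–240 m: −αΔT+βΔS = −(2.4 × 10⁻⁴)(-0.6)+(7.2 × 10⁻⁴)(+1.12) = 9.5 × 10⁻⁴ → stable
The 97–118 m interval has Δρ < 0: lighter water underlies denser water.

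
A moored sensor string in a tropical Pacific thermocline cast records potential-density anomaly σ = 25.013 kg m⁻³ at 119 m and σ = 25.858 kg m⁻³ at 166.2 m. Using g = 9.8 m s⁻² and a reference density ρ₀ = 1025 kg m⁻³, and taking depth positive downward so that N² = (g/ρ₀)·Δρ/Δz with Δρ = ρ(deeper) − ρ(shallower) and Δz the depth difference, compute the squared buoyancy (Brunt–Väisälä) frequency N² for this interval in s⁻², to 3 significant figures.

1.71 × 10⁻⁴ s⁻²

Δρ = 1025.858 − 1025.013 = 0.845 kg m⁻³ over Δz = 166.2 − 119 = 47.2 m.
N² = (9.8/1025) × (0.845/47.2) = 1.7117 × 10⁻⁴ s⁻² ≈ 1.71 × 10⁻⁴ s⁻².
A positive N² confirms static stability across the interval.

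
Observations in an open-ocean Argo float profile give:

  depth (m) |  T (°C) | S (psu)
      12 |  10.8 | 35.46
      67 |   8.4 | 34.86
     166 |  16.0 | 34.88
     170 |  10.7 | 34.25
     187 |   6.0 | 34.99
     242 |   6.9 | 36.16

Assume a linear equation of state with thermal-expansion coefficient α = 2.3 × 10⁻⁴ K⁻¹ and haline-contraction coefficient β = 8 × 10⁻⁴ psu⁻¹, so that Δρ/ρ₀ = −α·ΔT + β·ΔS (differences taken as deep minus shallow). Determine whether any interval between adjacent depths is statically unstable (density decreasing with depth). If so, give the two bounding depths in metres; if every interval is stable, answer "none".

67–166 m

Evaluate Δρ/ρ₀ = −αΔT + βΔS across each adjacent pair:
  12–67 m: −αΔT+βΔS = −(2.3 × 10⁻⁴)(-2.4)+(8 × 10⁻⁴)(-0.60) = 7.2 × 10⁻⁵ → stable
  67–166 m: −αΔT+βΔS = −(2.3 × 10⁻⁴)(+7.6)+(8 × 10⁻⁴)(+0.02) = -1.7 × 10⁻³ → UNSTABLE
  166–170 m: −αΔT+βΔS = −(2.3 × 10⁻⁴)(-5.3)+(8 × 10⁻⁴)(-0.63) = 7.2 × 10⁻⁴ → stable
  170–187 m: −αΔT+βΔS = −(2.3 × 10⁻⁴)(-4.7)+(8 × 10⁻⁴)(+0.74) = 1.7 × 10⁻³ → stable
  187–242 m: −αΔT+βΔS = −(2.3 × 10⁻⁴)(+0.9)+(8 × 10⁻⁴)(+1.17) = 7.3 × 10⁻⁴ → stable
The 67–166 m interval has Δρ < 0: lighter water underlies denser water.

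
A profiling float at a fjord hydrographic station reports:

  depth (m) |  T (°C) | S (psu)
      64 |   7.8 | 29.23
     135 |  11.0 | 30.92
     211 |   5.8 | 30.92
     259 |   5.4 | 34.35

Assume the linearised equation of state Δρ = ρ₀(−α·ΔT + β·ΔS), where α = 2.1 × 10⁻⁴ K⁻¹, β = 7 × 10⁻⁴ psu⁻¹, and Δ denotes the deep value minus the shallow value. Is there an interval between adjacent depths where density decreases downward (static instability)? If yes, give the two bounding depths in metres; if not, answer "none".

Evaluate Δρ/ρ₀ = −αΔT + βΔS across each adjacent pair:
  64–135 m: −αΔT+βΔS = −(2.1 × 10⁻⁴)(+3.2)+(7 × 10⁻⁴)(+1.69) = 5.1 × 10⁻⁴ → stable
  135–211 m: −αΔT+βΔS = −(2.1 × 10⁻⁴)(-5.2)+(7 × 10⁻⁴)(+0.00) = 1.1 × 10⁻³ → stable
  211–259 m: −αΔT+βΔS = −(2.1 × 10⁻⁴)(-0.4)+(7 × 10⁻⁴)(+3.43) = 2.5 × 10⁻³ → stable
Every interval has Δρ > 0: the column is stably stratified throughout.

none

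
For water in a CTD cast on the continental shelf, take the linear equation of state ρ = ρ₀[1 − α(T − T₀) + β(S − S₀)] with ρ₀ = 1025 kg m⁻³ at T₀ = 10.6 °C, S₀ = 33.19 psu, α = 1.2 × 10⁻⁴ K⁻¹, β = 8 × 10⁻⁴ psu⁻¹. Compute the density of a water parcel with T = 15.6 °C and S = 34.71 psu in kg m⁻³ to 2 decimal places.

1025.63 kg m⁻³

T − T₀ = +5.0 K, S − S₀ = +1.52 psu.
Bracket = 1 − α·(+5.0) + β·(+1.52) = 1 + (6.16 × 10⁻⁴) = 1.0006160.
ρ = 1025 × 1.0006160 = 1025.63 kg m⁻³.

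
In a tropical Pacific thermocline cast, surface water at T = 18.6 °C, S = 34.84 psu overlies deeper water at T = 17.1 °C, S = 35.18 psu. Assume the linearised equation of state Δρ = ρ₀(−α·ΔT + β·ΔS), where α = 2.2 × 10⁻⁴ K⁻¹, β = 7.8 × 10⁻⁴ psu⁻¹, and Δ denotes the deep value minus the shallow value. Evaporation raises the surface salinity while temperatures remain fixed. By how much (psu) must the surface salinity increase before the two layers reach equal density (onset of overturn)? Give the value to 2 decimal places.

Neutral buoyancy requires −α(T_deep − T_surf) + β(S_deep − S_surf′) = 0.
S_surf′ = S_deep − (α/β)·ΔT = 35.18 − (2.2 × 10⁻⁴/7.8 × 10⁻⁴)·(-1.5) = 35.6031 psu.
Increase required: 35.6031 − 34.84 = 0.7631 psu.

0.76 psu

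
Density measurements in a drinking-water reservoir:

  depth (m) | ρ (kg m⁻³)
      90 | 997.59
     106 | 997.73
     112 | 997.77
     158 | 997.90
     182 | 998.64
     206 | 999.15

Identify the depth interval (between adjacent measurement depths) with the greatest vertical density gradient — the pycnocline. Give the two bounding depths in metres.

Compute the density gradient over each adjacent pair:
  90–106 m: Δρ/Δz = 0.14/16 = 8.8 × 10⁻³ kg m⁻⁴
  106–112 m: Δρ/Δz = 0.04/6 = 6.7 × 10⁻³ kg m⁻⁴
  112–158 m: Δρ/Δz = 0.13/46 = 2.8 × 10⁻³ kg m⁻⁴
  158–182 m: Δρ/Δz = 0.74/24 = 0.031 kg m⁻⁴
  182–206 m: Δρ/Δz = 0.51/24 = 0.021 kg m⁻⁴
The largest gradient is in the 158–182 m interval — the pycnocline.

158–182 m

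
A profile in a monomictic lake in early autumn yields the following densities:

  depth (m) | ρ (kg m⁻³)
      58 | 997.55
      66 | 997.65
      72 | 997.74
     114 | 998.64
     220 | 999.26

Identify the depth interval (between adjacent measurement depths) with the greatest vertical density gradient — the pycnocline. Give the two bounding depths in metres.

72–114 m

Compute the density gradient over each adjacent pair:
  58–66 m: Δρ/Δz = 0.10/8 = 0.013 kg m⁻⁴
  66–72 m: Δρ/Δz = 0.09/6 = 0.015 kg m⁻⁴
  72–114 m: Δρ/Δz = 0.90/42 = 0.021 kg m⁻⁴
  114–220 m: Δρ/Δz = 0.62/106 = 5.8 × 10⁻³ kg m⁻⁴
The largest gradient is in the 72–114 m interval — the pycnocline.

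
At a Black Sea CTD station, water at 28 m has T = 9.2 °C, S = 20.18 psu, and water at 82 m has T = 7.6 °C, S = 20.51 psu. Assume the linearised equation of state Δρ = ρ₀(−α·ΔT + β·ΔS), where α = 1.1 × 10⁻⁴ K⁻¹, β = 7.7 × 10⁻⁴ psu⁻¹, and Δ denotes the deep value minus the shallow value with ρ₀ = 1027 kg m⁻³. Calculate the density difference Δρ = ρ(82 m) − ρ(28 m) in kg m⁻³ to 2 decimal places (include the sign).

ΔT = -1.6 K, ΔS = +0.33 psu (deep − shallow).
Δρ/ρ₀ = −(1.1 × 10⁻⁴)(-1.6) + (7.7 × 10⁻⁴)(+0.33) = 4.301 × 10⁻⁴.
Δρ = 1027 × (4.301 × 10⁻⁴) = +0.44 kg m⁻³.
Positive Δρ: denser below, stable.

+0.44 kg m⁻³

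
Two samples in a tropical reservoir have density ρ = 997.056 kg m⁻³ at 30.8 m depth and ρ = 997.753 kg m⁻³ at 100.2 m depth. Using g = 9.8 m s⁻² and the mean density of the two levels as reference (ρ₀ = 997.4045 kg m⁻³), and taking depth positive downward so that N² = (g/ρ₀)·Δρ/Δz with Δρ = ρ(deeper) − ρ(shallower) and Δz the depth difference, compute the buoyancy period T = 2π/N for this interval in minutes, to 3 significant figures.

Δρ = 997.753 − 997.056 = 0.697 kg m⁻³ over Δz = 100.2 − 30.8 = 69.4 m.
N² = (9.8/997.4045) × (0.697/69.4) = 9.8680 × 10⁻⁵ s⁻².
N = √(9.8680 × 10⁻⁵) = 9.9338 × 10⁻³ rad s⁻¹, so T = 2π/N = 632.51 s = 10.542 min ≈ 10.5 min.

10.5 min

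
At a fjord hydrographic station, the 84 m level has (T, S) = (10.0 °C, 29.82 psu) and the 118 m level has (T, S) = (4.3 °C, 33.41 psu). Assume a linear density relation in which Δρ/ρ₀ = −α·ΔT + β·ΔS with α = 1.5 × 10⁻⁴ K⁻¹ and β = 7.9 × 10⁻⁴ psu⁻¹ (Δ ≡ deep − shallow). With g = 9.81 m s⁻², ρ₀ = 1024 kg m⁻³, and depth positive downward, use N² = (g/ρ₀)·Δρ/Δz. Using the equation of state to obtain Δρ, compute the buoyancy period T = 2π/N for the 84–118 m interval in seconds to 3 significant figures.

193 s

ΔT = -5.7 K, ΔS = +3.59 psu (deep − shallow).
Δρ/ρ₀ = −αΔT + βΔS = 8.55 × 10⁻⁴ + 2.8361 × 10⁻³ = 3.6911 × 10⁻³, so Δρ ≈ 3.780 kg m⁻³.
N² = (g/ρ₀)·Δρ/Δz = g·(Δρ/ρ₀)/Δz = 9.81 × 3.6911 × 10⁻³ / 34 = 1.0650 × 10⁻³ s⁻².
N = √(1.0650 × 10⁻³) = 0.032634 rad s⁻¹ → T = 2π/N = 192.53 s ≈ 193 s.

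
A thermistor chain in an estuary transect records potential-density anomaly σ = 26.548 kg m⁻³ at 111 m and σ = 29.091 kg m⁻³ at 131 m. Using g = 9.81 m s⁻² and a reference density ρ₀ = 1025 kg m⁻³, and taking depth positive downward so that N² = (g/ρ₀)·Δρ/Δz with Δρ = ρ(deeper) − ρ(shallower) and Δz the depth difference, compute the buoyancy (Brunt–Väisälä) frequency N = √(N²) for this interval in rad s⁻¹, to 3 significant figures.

0.0349 rad s⁻¹

Δρ = 1029.091 − 1026.548 = 2.543 kg m⁻³ over Δz = 131 − 111 = 20 m.
N² = (9.81/1025) × (2.543/20) = 1.2169 × 10⁻³ s⁻².
N = √(1.2169 × 10⁻³) = 0.034884 rad s⁻¹ ≈ 0.0349 rad s⁻¹.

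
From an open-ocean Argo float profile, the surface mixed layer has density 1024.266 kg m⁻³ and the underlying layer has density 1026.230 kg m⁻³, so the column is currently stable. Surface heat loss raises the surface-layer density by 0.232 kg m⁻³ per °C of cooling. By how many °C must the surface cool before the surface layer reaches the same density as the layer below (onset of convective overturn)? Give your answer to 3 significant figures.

Density deficit of the surface layer: 1026.230 − 1024.266 = 1.964 kg m⁻³.
Required change = 1.964 / 0.232 = 8.47 °C.

8.47 °C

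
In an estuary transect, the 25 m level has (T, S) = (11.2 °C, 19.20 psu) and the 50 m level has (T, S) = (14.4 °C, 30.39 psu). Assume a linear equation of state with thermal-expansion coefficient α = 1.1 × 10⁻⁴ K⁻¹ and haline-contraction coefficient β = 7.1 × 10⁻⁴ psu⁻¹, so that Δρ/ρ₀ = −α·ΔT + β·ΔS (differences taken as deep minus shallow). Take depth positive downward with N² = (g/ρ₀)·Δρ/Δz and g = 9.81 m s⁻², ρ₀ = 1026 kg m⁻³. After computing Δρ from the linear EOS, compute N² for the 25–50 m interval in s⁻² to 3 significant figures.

ΔT = +3.2 K, ΔS = +11.19 psu (deep − shallow).
Δρ/ρ₀ = −αΔT + βΔS = -3.52 × 10⁻⁴ + 7.9449 × 10⁻³ = 7.5929 × 10⁻³, so Δρ ≈ 7.790 kg m⁻³.
N² = (g/ρ₀)·Δρ/Δz = g·(Δρ/ρ₀)/Δz = 9.81 × 7.5929 × 10⁻³ / 25 = 2.9795 × 10⁻³ s⁻² ≈ 2.98 × 10⁻³ s⁻².

2.98 × 10⁻³ s⁻²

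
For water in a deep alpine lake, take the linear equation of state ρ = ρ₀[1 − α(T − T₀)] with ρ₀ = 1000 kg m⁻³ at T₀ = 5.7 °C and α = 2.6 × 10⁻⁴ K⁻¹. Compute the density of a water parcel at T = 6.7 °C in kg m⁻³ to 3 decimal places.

T − T₀ = +1.0 K.
Bracket = 1 − α·(+1.0) = 1 + (-2.60 × 10⁻⁴) = 0.9997400.
ρ = 1000 × 0.9997400 = 999.740 kg m⁻³.

999.740 kg m⁻³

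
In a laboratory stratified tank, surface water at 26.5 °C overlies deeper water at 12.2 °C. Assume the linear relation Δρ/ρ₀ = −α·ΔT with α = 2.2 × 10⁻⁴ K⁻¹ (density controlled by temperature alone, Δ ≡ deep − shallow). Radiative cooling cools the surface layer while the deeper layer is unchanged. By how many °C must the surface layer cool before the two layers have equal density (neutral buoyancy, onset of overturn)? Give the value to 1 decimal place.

14.3 °C

With temperature the only control, equal density requires T_surf′ = T_deep.
T_surf′ = 12.2 °C.
Cooling required: 26.5 − 12.2 = 14.3 °C.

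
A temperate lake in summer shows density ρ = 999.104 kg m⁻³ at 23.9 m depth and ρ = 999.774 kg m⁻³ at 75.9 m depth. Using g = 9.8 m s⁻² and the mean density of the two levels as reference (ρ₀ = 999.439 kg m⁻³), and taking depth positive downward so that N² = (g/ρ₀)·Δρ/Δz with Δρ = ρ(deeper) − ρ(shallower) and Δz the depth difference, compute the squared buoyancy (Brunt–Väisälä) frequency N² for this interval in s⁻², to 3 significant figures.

Δρ = 999.774 − 999.104 = 0.670 kg m⁻³ over Δz = 75.9 − 23.9 = 52 m.
N² = (9.8/999.439) × (0.670/52) = 1.2634 × 10⁻⁴ s⁻² ≈ 1.26 × 10⁻⁴ s⁻².
Since Δρ > 0 the layer is stably stratified.

1.26 × 10⁻⁴ s⁻²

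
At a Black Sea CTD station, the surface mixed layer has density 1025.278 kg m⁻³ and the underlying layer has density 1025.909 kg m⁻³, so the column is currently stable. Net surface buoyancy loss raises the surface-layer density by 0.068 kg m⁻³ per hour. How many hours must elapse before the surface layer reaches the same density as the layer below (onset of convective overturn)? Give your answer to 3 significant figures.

Density deficit of the surface layer: 1025.909 − 1025.278 = 0.631 kg m⁻³.
Required change = 0.631 / 0.068 = 9.28 hours.

9.28 hours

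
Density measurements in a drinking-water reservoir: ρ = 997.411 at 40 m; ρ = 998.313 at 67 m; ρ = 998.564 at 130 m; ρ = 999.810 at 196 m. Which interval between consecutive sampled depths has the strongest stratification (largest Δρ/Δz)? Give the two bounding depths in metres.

Compute the density gradient over each adjacent pair:
  40–67 m: Δρ/Δz = 0.902/27 = 0.033 kg m⁻⁴
  67–130 m: Δρ/Δz = 0.251/63 = 4.0 × 10⁻³ kg m⁻⁴
  130–196 m: Δρ/Δz = 1.246/66 = 0.019 kg m⁻⁴
The largest gradient is in the 40–67 m interval — the pycnocline.

40–67 m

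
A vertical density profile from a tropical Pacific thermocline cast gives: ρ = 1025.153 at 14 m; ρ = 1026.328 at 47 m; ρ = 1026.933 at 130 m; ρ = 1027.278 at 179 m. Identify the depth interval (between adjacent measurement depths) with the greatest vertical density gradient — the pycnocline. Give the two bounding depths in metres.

14–47 m

Compute the density gradient over each adjacent pair:
  14–47 m: Δρ/Δz = 1.175/33 = 0.036 kg m⁻⁴
  47–130 m: Δρ/Δz = 0.605/83 = 7.3 × 10⁻³ kg m⁻⁴
  130–179 m: Δρ/Δz = 0.345/49 = 7.0 × 10⁻³ kg m⁻⁴
The largest gradient is in the 14–47 m interval — the pycnocline.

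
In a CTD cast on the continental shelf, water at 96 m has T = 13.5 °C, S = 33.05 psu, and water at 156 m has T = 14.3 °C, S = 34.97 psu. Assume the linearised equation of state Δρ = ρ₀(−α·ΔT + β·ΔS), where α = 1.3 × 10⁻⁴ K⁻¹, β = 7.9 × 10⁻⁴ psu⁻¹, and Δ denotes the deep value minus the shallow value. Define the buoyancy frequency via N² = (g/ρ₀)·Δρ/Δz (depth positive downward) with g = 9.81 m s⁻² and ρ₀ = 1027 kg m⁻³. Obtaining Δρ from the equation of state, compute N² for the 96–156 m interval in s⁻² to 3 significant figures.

2.31 × 10⁻⁴ s⁻²

ΔT = +0.8 K, ΔS = +1.92 psu (deep − shallow).
Δρ/ρ₀ = −αΔT + βΔS = -1.04 × 10⁻⁴ + 1.5168 × 10⁻³ = 1.4128 × 10⁻³, so Δρ ≈ 1.451 kg m⁻³.
N² = (g/ρ₀)·Δρ/Δz = g·(Δρ/ρ₀)/Δz = 9.81 × 1.4128 × 10⁻³ / 60 = 2.3099 × 10⁻⁴ s⁻² ≈ 2.31 × 10⁻⁴ s⁻².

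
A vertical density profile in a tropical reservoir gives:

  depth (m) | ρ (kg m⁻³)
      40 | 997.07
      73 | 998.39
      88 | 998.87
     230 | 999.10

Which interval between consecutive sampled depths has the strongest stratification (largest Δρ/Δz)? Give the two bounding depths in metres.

Compute the density gradient over each adjacent pair:
  40–73 m: Δρ/Δz = 1.32/33 = 0.040 kg m⁻⁴
  73–88 m: Δρ/Δz = 0.48/15 = 0.032 kg m⁻⁴
  88–230 m: Δρ/Δz = 0.23/142 = 1.6 × 10⁻³ kg m⁻⁴
The largest gradient is in the 40–73 m interval — the pycnocline.

40–73 m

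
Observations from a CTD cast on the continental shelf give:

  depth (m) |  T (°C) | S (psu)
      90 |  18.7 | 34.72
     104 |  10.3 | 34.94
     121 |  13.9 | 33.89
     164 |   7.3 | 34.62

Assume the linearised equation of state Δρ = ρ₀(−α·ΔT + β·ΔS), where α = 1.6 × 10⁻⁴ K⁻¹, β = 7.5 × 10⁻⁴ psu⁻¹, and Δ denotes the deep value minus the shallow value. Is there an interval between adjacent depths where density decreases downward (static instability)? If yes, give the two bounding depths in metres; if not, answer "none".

104–121 m

Evaluate Δρ/ρ₀ = −αΔT + βΔS across each adjacent pair:
  90–104 m: −αΔT+βΔS = −(1.6 × 10⁻⁴)(-8.4)+(7.5 × 10⁻⁴)(+0.22) = 1.5 × 10⁻³ → stable
  104–121 m: −αΔT+βΔS = −(1.6 × 10⁻⁴)(+3.6)+(7.5 × 10⁻⁴)(-1.05) = -1.4 × 10⁻³ → UNSTABLE
  121–164 m: −αΔT+βΔS = −(1.6 × 10⁻⁴)(-6.6)+(7.5 × 10⁻⁴)(+0.73) = 1.6 × 10⁻³ → stable
The 104–121 m interval has Δρ < 0: lighter water underlies denser water.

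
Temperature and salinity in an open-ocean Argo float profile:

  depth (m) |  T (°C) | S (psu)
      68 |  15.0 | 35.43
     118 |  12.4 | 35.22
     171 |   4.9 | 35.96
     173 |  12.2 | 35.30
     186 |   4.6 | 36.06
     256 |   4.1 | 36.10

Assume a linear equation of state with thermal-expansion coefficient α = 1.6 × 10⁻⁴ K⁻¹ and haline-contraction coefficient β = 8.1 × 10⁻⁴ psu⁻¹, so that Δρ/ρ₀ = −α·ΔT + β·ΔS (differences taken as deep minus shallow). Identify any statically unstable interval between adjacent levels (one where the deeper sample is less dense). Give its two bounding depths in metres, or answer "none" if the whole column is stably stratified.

171–173 m

Evaluate Δρ/ρ₀ = −αΔT + βΔS across each adjacent pair:
  68–118 m: −αΔT+βΔS = −(1.6 × 10⁻⁴)(-2.6)+(8.1 × 10⁻⁴)(-0.21) = 2.5 × 10⁻⁴ → stable
  118–171 m: −αΔT+βΔS = −(1.6 × 10⁻⁴)(-7.5)+(8.1 × 10⁻⁴)(+0.74) = 1.8 × 10⁻³ → stable
  171–173 m: −αΔT+βΔS = −(1.6 × 10⁻⁴)(+7.3)+(8.1 × 10⁻⁴)(-0.66) = -1.7 × 10⁻³ → UNSTABLE
  173–186 m: −αΔT+βΔS = −(1.6 × 10⁻⁴)(-7.6)+(8.1 × 10⁻⁴)(+0.76) = 1.8 × 10⁻³ → stable
  186–256 m: −αΔT+βΔS = −(1.6 × 10⁻⁴)(-0.5)+(8.1 × 10⁻⁴)(+0.04) = 1.1 × 10⁻⁴ → stable
The 171–173 m interval has Δρ < 0: lighter water underlies denser water.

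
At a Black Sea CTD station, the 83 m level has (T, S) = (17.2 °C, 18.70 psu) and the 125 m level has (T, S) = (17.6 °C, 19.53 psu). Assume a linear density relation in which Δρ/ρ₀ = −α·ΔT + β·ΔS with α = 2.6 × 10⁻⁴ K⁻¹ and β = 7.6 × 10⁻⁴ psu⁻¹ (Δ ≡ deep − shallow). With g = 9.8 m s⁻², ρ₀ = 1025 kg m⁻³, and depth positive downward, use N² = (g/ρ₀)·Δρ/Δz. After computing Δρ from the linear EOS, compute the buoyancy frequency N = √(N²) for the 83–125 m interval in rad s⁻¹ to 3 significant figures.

0.0111 rad s⁻¹

ΔT = +0.4 K, ΔS = +0.83 psu (deep − shallow).
Δρ/ρ₀ = −αΔT + βΔS = -1.04 × 10⁻⁴ + 6.308 × 10⁻⁴ = 5.268 × 10⁻⁴, so Δρ ≈ 0.5400 kg m⁻³.
N² = (g/ρ₀)·Δρ/Δz = g·(Δρ/ρ₀)/Δz = 9.8 × 5.268 × 10⁻⁴ / 42 = 1.2292 × 10⁻⁴ s⁻².
N = √(1.2292 × 10⁻⁴) = 0.011087 rad s⁻¹ ≈ 0.0111 rad s⁻¹.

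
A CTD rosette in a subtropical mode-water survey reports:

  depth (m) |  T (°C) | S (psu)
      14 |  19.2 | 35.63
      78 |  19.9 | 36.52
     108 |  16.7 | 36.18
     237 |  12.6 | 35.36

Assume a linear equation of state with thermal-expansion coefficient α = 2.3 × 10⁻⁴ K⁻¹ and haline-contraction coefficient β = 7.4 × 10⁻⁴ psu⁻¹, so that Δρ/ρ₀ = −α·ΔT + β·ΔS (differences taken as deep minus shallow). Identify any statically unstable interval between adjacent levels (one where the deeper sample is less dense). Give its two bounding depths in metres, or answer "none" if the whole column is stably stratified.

Evaluate Δρ/ρ₀ = −αΔT + βΔS across each adjacent pair:
  14–78 m: −αΔT+βΔS = −(2.3 × 10⁻⁴)(+0.7)+(7.4 × 10⁻⁴)(+0.89) = 5.0 × 10⁻⁴ → stable
  78–108 m: −αΔT+βΔS = −(2.3 × 10⁻⁴)(-3.2)+(7.4 × 10⁻⁴)(-0.34) = 4.8 × 10⁻⁴ → stable
  108–237 m: −αΔT+βΔS = −(2.3 × 10⁻⁴)(-4.1)+(7.4 × 10⁻⁴)(-0.82) = 3.4 × 10⁻⁴ → stable
Every interval has Δρ > 0: the column is stably stratified throughout.

none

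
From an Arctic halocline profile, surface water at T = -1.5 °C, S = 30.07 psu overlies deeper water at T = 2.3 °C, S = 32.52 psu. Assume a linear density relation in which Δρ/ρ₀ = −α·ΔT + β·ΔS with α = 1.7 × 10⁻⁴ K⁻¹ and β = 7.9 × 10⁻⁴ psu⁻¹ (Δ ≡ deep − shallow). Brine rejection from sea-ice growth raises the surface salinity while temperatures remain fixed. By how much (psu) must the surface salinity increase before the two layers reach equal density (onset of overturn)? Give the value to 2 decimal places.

1.63 psu

Neutral buoyancy requires −α(T_deep − T_surf) + β(S_deep − S_surf′) = 0.
S_surf′ = S_deep − (α/β)·ΔT = 32.52 − (1.7 × 10⁻⁴/7.9 × 10⁻⁴)·(+3.8) = 31.7023 psu.
Increase required: 31.7023 − 30.07 = 1.6323 psu.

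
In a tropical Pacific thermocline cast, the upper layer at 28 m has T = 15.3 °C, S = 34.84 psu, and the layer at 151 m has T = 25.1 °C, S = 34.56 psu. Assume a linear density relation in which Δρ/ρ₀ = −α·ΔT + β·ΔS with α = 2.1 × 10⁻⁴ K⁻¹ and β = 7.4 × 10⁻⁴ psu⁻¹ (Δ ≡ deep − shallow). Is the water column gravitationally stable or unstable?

ΔT = 25.1 − 15.3 = +9.8 K and ΔS = 34.56 − 34.84 = -0.28 psu (deep − shallow).
−αΔT = -2.058 × 10⁻³; βΔS = -2.072 × 10⁻⁴; sum Δρ/ρ₀ = -2.2652 × 10⁻³.
Δρ/ρ₀ < 0, so Δρ < 0: deeper water is lighter → statically unstable; the column would overturn.

unstable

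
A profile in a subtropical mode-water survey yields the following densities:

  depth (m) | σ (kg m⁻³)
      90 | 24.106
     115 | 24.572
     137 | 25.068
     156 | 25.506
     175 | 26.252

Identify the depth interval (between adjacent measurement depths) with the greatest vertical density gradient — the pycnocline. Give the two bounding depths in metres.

156–175 m

Compute the density gradient over each adjacent pair:
  90–115 m: Δρ/Δz = 0.466/25 = 0.019 kg m⁻⁴
  115–137 m: Δρ/Δz = 0.496/22 = 0.023 kg m⁻⁴
  137–156 m: Δρ/Δz = 0.438/19 = 0.023 kg m⁻⁴
  156–175 m: Δρ/Δz = 0.746/19 = 0.039 kg m⁻⁴
The largest gradient is in the 156–175 m interval — the pycnocline.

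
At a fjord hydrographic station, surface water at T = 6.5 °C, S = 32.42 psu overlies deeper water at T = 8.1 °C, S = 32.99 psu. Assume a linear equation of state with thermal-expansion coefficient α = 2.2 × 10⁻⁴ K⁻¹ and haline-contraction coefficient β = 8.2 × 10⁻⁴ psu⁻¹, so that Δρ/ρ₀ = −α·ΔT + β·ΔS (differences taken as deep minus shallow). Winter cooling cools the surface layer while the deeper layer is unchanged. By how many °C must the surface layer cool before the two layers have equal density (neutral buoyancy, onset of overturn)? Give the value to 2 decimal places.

Neutral buoyancy requires Δρ = 0, i.e. −α(T_deep − T_surf′) + β(S_deep − S_surf) = 0.
T_surf′ = T_deep − (β/α)·ΔS = 8.1 − (8.2 × 10⁻⁴/2.2 × 10⁻⁴)·(+0.57) = 5.9755 °C.
Cooling required: 6.5 − (5.9755) = 0.5245 °C.

0.52 °C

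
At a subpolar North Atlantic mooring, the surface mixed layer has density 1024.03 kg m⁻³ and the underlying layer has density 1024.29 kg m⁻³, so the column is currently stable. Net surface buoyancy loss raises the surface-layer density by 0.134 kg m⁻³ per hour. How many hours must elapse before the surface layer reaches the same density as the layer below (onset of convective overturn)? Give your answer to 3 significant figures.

1.94 hours

Density deficit of the surface layer: 1024.29 − 1024.03 = 0.26 kg m⁻³.
Required change = 0.26 / 0.134 = 1.94 hours.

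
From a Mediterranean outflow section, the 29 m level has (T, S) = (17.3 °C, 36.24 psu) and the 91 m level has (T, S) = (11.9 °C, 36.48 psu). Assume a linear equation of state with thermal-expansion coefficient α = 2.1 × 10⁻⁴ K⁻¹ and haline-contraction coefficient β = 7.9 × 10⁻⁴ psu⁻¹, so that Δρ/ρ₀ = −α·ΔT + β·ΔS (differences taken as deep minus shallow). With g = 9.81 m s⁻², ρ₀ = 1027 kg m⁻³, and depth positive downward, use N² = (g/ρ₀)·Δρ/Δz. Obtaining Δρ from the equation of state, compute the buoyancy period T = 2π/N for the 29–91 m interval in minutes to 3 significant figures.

7.24 min

ΔT = -5.4 K, ΔS = +0.24 psu (deep − shallow).
Δρ/ρ₀ = −αΔT + βΔS = 1.134 × 10⁻³ + 1.896 × 10⁻⁴ = 1.3236 × 10⁻³, so Δρ ≈ 1.359 kg m⁻³.
N² = (g/ρ₀)·Δρ/Δz = g·(Δρ/ρ₀)/Δz = 9.81 × 1.3236 × 10⁻³ / 62 = 2.0943 × 10⁻⁴ s⁻².
N = √(2.0943 × 10⁻⁴) = 0.014472 rad s⁻¹ → T = 2π/N = 434.16 s = 7.2360 min ≈ 7.24 min.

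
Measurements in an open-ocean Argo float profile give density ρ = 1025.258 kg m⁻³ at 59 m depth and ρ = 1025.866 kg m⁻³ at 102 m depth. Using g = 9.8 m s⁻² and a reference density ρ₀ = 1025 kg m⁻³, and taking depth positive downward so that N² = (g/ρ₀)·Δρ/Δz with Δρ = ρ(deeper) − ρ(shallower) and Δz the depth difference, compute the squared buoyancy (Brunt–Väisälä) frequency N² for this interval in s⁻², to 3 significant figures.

1.35 × 10⁻⁴ s⁻²

Δρ = 1025.866 − 1025.258 = 0.608 kg m⁻³ over Δz = 102 − 59 = 43 m.
N² = (9.8/1025) × (0.608/43) = 1.3519 × 10⁻⁴ s⁻² ≈ 1.35 × 10⁻⁴ s⁻².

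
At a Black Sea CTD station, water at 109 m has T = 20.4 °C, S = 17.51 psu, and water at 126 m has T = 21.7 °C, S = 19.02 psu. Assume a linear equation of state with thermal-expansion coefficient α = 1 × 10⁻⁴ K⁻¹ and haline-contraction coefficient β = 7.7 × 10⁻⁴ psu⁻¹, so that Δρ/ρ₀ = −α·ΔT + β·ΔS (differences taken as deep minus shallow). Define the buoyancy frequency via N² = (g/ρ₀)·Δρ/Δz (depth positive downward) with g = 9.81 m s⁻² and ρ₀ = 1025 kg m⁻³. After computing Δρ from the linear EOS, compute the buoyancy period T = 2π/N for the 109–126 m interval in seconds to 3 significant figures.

257 s

ΔT = +1.3 K, ΔS = +1.51 psu (deep − shallow).
Δρ/ρ₀ = −αΔT + βΔS = -1.30 × 10⁻⁴ + 1.1627 × 10⁻³ = 1.0327 × 10⁻³, so Δρ ≈ 1.059 kg m⁻³.
N² = (g/ρ₀)·Δρ/Δz = g·(Δρ/ρ₀)/Δz = 9.81 × 1.0327 × 10⁻³ / 17 = 5.9593 × 10⁻⁴ s⁻².
N = √(5.9593 × 10⁻⁴) = 0.024412 rad s⁻¹ → T = 2π/N = 257.38 s ≈ 257 s.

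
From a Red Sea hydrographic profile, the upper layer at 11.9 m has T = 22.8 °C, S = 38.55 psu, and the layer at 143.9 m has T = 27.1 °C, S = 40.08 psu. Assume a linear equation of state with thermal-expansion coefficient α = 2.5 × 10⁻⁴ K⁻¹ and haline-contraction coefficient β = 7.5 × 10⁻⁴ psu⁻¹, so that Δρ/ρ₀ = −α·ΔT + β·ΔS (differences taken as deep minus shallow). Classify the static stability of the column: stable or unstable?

ΔT = 27.1 − 22.8 = +4.3 K and ΔS = 40.08 − 38.55 = +1.53 psu (deep − shallow).
−αΔT = -1.075 × 10⁻³; βΔS = 1.1475 × 10⁻³; sum Δρ/ρ₀ = 7.25 × 10⁻⁵.
Δρ/ρ₀ > 0, so Δρ > 0: deeper water is denser → statically stable.

stable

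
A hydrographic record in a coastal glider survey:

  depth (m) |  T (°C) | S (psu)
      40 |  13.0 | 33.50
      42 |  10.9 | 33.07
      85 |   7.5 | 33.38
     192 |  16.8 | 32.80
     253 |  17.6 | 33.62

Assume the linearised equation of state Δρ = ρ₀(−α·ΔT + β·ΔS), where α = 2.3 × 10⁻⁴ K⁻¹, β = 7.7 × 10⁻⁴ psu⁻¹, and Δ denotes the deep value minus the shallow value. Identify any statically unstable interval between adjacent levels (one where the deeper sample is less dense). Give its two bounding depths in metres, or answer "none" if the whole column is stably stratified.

Evaluate Δρ/ρ₀ = −αΔT + βΔS across each adjacent pair:
  40–42 m: −αΔT+βΔS = −(2.3 × 10⁻⁴)(-2.1)+(7.7 × 10⁻⁴)(-0.43) = 1.5 × 10⁻⁴ → stable
  42–85 m: −αΔT+βΔS = −(2.3 × 10⁻⁴)(-3.4)+(7.7 × 10⁻⁴)(+0.31) = 1.0 × 10⁻³ → stable
  85–192 m: −αΔT+βΔS = −(2.3 × 10⁻⁴)(+9.3)+(7.7 × 10⁻⁴)(-0.58) = -2.6 × 10⁻³ → UNSTABLE
  192–253 m: −αΔT+βΔS = −(2.3 × 10⁻⁴)(+0.8)+(7.7 × 10⁻⁴)(+0.82) = 4.5 × 10⁻⁴ → stable
The 85–192 m interval has Δρ < 0: lighter water underlies denser water.

85–192 m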